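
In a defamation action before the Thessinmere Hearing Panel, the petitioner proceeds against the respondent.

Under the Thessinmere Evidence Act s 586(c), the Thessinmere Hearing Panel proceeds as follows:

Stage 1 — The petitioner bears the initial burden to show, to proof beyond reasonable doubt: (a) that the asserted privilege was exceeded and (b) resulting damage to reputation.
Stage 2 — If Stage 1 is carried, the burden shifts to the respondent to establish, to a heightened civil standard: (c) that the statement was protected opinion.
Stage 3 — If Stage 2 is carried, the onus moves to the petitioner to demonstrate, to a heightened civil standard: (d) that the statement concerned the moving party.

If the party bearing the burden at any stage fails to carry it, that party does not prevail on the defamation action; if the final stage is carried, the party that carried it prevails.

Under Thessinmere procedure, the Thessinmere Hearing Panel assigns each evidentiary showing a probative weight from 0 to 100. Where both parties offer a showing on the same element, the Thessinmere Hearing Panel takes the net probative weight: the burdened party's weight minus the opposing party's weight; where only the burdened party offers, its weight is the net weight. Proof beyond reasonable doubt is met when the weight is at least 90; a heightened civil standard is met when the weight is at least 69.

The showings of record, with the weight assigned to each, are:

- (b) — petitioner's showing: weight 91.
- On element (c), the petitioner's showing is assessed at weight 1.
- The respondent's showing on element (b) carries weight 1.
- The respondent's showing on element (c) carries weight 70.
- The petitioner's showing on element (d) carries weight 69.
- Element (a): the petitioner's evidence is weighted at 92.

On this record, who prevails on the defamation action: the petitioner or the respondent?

Stage 1 (petitioner, proof beyond reasonable doubt, weight is at least 90): (a) 92 ≥ 90 — meets; (b) net 91−1=90 ≥ 90 — meets.
  Stage 1 carried; the burden shifts to the respondent.
Stage 2 (respondent, a heightened civil standard, weight is at least 69): (c) net 70−1=69 ≥ 69 — meets.
  All elements met. The burden passes to the petitioner.
Stage 3 (petitioner, a heightened civil standard, weight is at least 69): (d) 69 ≥ 69 — meets.
  The petitioner carries the last stage.
With every stage satisfied, the petitioner prevails.

petitioner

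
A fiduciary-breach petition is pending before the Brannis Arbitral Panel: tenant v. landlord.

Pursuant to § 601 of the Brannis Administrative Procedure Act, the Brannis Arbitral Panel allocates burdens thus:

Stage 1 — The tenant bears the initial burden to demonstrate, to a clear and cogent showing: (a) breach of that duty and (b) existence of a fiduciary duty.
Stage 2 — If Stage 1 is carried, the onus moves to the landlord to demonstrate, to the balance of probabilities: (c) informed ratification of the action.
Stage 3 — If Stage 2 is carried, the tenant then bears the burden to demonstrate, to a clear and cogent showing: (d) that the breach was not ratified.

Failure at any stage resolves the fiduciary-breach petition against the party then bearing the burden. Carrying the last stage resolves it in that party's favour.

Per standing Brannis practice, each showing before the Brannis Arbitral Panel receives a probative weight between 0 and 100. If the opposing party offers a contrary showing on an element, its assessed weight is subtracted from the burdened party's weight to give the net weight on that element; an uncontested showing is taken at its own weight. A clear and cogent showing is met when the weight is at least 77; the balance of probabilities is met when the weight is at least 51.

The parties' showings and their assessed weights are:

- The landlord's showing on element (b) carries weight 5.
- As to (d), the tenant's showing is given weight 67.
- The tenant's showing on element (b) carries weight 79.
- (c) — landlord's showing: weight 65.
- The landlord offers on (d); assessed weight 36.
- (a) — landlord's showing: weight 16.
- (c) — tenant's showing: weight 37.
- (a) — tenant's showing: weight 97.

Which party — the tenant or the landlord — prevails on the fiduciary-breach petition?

landlord

Stage 1 (tenant, a clear and cogent showing, weight is at least 77): (a) net 97−16=81 ≥ 77 — meets; (b) net 79−5=74 < 77 — fails.
  The tenant does not carry Stage 1.
The landlord prevails.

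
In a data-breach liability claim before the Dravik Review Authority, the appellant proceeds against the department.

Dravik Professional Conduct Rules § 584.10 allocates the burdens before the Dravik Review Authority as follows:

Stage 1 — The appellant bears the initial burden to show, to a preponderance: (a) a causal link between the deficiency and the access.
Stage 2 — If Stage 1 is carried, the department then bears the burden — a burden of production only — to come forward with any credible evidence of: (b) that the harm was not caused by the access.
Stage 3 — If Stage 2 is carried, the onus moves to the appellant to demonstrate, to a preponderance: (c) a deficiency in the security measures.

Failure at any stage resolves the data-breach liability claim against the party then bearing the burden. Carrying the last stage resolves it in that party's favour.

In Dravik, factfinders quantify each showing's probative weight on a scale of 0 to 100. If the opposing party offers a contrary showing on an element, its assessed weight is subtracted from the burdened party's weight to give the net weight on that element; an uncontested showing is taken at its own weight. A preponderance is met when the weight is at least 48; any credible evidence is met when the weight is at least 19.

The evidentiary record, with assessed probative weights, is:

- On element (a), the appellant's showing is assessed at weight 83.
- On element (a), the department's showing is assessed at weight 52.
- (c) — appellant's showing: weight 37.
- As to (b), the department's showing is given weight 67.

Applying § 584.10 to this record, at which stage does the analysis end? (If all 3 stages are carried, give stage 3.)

At Stage 1 the appellant must meet a preponderance (weight is at least 48): on (a) the weight is 83 less the opposing 52 gives net 31, < 48, so (a) does not meet the standard.
  The appellant does not carry Stage 1.
The analysis ends at Stage 1; the department prevails.

stage 1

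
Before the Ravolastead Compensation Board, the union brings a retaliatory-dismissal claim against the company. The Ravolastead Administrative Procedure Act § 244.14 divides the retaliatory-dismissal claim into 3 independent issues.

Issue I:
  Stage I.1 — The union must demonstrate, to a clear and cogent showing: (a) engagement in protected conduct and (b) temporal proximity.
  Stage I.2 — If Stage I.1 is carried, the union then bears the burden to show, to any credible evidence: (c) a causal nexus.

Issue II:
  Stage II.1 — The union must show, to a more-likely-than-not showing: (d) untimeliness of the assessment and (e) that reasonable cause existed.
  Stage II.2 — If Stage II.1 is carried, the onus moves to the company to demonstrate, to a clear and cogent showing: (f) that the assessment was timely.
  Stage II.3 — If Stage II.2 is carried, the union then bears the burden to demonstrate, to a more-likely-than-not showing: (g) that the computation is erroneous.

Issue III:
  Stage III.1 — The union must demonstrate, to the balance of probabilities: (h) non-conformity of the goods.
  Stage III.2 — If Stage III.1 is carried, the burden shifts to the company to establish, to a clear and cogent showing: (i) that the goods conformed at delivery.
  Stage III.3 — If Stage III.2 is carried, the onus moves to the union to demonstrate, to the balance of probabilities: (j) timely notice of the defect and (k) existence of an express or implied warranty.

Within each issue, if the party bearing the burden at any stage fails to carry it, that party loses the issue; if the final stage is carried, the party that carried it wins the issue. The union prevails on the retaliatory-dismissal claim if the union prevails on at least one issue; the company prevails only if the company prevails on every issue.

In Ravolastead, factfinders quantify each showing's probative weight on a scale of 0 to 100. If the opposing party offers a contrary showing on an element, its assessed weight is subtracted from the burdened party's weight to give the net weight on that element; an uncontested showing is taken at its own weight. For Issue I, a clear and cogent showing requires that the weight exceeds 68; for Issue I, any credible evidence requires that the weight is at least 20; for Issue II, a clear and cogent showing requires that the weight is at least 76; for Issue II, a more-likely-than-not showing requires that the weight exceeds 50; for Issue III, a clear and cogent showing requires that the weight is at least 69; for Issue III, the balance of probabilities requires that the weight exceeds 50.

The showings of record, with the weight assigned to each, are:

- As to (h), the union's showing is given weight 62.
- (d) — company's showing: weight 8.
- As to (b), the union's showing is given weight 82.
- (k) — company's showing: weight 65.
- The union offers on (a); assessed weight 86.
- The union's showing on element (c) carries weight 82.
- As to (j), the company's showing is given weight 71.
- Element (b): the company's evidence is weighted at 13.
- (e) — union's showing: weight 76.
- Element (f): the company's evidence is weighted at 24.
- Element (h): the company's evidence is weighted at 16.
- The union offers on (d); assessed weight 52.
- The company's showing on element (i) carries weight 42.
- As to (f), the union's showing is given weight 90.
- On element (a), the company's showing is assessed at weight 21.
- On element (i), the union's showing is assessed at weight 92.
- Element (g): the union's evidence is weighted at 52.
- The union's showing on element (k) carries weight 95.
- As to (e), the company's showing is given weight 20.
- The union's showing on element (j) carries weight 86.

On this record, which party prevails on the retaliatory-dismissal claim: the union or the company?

— Issue I —
Stage I.1 — burden on union; standard: a clear and cogent showing (weight exceeds 68).
    (a): 86 − 21 = 65 ≤ 68 [not met]
    (b): 82 − 13 = 69 > 68 [met]
  Stage I.1 not carried; the union fails its burden.
The analysis ends at Stage I.1; the company prevails on this issue.
— Issue II —
Stage II.1 — burden on union; standard: a more-likely-than-not showing (weight exceeds 50).
    (d): 52 − 8 = 44 ≤ 50 [not met]
    (e): 76 − 20 = 56 > 50 [met]
  Not every element is met, so the union fails to carry Stage II.1.
The analysis ends at Stage II.1; the company prevails on this issue.
— Issue III —
Stage III.1 (union, the balance of probabilities, weight exceeds 50): (h) net 62−16=46 ≤ 50 — fails.
  Stage III.1 not carried; the union fails its burden.
The company prevails on this issue.
Per-issue: Issue I → company; Issue II → company; Issue III → company. The union must prevail on at least one issue; overall, the company prevails.

company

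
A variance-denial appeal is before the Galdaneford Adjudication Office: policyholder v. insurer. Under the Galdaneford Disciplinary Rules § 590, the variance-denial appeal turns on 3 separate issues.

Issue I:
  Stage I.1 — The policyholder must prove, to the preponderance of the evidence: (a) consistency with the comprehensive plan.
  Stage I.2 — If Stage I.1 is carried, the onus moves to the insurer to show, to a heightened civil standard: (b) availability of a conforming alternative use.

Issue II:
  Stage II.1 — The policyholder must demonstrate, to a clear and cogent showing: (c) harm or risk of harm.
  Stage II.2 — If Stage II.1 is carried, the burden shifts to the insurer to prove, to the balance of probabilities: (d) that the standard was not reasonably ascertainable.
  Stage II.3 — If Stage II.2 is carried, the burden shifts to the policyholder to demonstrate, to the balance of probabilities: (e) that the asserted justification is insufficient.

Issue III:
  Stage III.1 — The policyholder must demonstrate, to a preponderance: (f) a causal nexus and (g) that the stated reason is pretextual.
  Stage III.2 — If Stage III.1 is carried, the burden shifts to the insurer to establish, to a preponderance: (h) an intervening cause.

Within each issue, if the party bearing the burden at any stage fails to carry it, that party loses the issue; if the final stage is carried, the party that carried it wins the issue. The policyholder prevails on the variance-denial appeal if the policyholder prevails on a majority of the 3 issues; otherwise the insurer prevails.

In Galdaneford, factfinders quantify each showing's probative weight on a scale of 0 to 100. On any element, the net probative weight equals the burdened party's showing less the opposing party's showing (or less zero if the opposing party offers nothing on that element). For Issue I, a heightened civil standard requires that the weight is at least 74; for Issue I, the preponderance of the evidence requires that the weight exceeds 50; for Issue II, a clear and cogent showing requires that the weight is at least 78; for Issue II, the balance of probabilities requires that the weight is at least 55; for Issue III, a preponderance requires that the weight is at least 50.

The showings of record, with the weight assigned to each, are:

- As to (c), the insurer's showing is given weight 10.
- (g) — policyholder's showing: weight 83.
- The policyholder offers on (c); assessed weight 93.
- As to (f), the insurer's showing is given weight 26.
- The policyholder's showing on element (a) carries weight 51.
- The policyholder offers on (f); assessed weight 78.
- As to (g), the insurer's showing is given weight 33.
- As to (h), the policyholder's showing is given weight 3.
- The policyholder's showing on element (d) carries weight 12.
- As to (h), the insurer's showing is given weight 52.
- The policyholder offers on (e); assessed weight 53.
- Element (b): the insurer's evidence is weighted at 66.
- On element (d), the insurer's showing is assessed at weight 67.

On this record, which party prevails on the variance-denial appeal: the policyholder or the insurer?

policyholder

— Issue I —
Stage I.1 — burden on policyholder; standard: the preponderance of the evidence (weight exceeds 50).
    (a): 51 > 50 [met]
  The policyholder carries Stage I.1; the insurer now bears the burden.
Stage I.2 — burden on insurer; standard: a heightened civil standard (weight is at least 74).
    (b): 66 < 74 [not met]
  Stage I.2 not carried; the insurer fails its burden.
The analysis ends at Stage I.2; the policyholder prevails on this issue.
— Issue II —
Stage II.1 (policyholder, a clear and cogent showing, weight is at least 78): (c) net 93−10=83 ≥ 78 — meets.
  Stage II.1 is satisfied; the onus moves to the insurer.
Stage II.2 (insurer, the balance of probabilities, weight is at least 55): (d) net 67−12=55 ≥ 55 — meets.
  Stage II.2 is satisfied; the onus moves to the policyholder.
Stage II.3 (policyholder, the balance of probabilities, weight is at least 55): (e) 53 < 55 — fails.
  Not every element is met, so the policyholder fails to carry Stage II.3.
So the insurer prevails on this issue.
— Issue III —
Stage III.1 (policyholder, a preponderance, weight is at least 50): (f) net 78−26=52 ≥ 50 — meets; (g) net 83−33=50 ≥ 50 — meets.
  Stage III.1 carried; the burden shifts to the insurer.
Stage III.2 (insurer, a preponderance, weight is at least 50): (h) net 52−3=49 < 50 — fails.
  Stage III.2 not carried; the insurer fails its burden.
The analysis ends at Stage III.2; the policyholder prevails on this issue.
Per-issue: Issue I → policyholder; Issue II → insurer; Issue III → policyholder. The policyholder must prevail on a majority of issues; overall, the policyholder prevails.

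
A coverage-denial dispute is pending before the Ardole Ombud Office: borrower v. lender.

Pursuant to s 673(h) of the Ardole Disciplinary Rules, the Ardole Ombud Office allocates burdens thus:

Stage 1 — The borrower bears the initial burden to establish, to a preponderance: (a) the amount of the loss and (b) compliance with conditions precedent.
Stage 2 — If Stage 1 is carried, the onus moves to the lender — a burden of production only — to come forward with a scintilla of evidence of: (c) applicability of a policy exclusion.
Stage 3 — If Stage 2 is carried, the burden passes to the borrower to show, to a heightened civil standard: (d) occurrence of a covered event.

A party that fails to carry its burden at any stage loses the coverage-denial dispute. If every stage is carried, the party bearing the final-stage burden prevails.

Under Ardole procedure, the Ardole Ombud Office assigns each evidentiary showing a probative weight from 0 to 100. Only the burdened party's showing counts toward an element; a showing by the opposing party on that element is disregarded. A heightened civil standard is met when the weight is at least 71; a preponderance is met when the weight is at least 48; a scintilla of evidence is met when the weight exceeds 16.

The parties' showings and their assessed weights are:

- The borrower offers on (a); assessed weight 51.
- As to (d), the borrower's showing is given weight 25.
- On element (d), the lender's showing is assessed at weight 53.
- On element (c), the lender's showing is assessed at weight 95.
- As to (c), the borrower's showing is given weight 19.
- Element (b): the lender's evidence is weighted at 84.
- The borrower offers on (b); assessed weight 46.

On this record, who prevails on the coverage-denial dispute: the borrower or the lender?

lender

Stage 1 (borrower, a preponderance, weight is at least 48): (a) 51 ≥ 48 — meets; (b) 46 (lender's 84 disregarded) < 48 — fails.
  Stage 1 not carried; the borrower fails its burden.
The lender prevails.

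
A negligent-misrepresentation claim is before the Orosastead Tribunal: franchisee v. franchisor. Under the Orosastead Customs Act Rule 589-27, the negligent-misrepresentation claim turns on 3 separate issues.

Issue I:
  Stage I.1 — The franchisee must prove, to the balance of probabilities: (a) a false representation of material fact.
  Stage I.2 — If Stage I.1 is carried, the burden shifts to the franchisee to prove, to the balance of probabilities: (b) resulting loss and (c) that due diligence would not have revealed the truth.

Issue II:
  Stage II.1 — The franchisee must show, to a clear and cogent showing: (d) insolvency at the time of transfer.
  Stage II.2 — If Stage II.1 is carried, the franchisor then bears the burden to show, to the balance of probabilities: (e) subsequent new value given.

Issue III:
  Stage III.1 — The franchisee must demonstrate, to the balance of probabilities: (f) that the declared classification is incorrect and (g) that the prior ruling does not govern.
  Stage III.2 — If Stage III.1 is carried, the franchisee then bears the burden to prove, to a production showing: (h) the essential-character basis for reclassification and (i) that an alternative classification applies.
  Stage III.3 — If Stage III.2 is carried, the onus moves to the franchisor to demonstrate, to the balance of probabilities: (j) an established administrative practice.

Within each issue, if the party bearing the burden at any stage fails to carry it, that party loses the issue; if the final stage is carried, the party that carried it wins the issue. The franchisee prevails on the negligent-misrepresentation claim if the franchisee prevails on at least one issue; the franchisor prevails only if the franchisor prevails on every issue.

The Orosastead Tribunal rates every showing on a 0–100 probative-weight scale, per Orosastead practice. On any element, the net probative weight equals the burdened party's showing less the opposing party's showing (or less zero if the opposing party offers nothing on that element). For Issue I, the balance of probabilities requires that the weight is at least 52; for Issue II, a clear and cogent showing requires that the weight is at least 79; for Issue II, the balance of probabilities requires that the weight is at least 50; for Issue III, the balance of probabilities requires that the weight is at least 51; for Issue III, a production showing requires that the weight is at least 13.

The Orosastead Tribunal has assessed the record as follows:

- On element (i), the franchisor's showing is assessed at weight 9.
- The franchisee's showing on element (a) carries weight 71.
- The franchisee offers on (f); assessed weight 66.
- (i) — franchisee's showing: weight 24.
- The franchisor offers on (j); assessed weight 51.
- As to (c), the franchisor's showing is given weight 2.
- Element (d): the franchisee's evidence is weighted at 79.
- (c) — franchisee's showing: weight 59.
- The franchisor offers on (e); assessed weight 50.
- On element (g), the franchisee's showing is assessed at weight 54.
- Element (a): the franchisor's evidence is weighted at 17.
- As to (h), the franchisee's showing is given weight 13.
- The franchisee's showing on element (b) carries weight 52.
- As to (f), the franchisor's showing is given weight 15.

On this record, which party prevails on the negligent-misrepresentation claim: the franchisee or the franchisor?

franchisee

— Issue I —
Stage I.1 (franchisee, the balance of probabilities, weight is at least 52): (a) net 71−17=54 ≥ 52 — meets.
  Stage I.1 is satisfied; the franchisee continues to bear the burden.
Stage I.2 (franchisee, the balance of probabilities, weight is at least 52): (b) 52 ≥ 52 — meets; (c) net 59−2=57 ≥ 52 — meets.
  Stage I.2 carried; the final stage is satisfied.
All stages carried — the franchisee prevails on this issue.
— Issue II —
Stage II.1 — burden on franchisee; standard: a clear and cogent showing (weight is at least 79).
    (d): 79 ≥ 79 [met]
  Stage II.1 carried; the burden shifts to the franchisor.
Stage II.2 — burden on franchisor; standard: the balance of probabilities (weight is at least 50).
    (e): 50 ≥ 50 [met]
  All elements met at the final stage.
With every stage satisfied, the franchisor prevails on this issue.
— Issue III —
Stage III.1 — burden on franchisee; standard: the balance of probabilities (weight is at least 51).
    (f): 66 − 15 = 51 ≥ 51 [met]
    (g): 54 ≥ 51 [met]
  All elements met. The franchisee retains the burden for Stage III.2.
Stage III.2 — burden on franchisee; standard: a production showing (weight is at least 13).
    (h): 13 ≥ 13 [met]
    (i): 24 − 9 = 15 ≥ 13 [met]
  The franchisee carries Stage III.2; the franchisor now bears the burden.
Stage III.3 — burden on franchisor; standard: the balance of probabilities (weight is at least 51).
    (j): 51 ≥ 51 [met]
  Stage III.3 carried; the final stage is satisfied.
Every stage carried; the franchisor prevails on this issue.
Per-issue: Issue I → franchisee; Issue II → franchisor; Issue III → franchisor. The franchisee must prevail on at least one issue; overall, the franchisee prevails.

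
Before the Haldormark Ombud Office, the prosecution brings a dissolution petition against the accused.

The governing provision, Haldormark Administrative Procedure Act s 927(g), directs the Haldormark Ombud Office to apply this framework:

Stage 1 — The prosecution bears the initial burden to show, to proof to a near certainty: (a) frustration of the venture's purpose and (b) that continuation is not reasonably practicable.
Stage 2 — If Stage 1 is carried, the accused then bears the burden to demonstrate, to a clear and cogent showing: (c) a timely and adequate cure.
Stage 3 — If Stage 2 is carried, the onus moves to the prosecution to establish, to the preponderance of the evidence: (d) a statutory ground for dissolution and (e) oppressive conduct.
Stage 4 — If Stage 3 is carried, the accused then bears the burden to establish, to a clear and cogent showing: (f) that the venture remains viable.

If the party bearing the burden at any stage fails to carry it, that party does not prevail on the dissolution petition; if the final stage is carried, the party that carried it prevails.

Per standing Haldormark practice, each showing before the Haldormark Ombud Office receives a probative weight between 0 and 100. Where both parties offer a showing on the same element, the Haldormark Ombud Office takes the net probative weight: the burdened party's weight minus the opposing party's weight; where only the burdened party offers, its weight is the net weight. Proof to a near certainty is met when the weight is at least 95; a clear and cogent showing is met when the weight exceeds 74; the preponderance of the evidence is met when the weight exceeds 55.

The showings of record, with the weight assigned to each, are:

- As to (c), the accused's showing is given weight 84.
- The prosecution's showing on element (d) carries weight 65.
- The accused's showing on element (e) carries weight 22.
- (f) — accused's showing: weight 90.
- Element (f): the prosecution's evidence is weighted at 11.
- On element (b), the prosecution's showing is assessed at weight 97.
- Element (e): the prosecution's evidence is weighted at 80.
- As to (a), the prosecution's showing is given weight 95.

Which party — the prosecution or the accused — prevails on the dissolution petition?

accused

At Stage 1 the prosecution must meet proof to a near certainty (weight is at least 95): on (a) the weight is 95, which does reach 95, so (a) meets the standard; on (b) the weight is 97, ≥ 95, so (b) meets the standard.
  Stage 1 carried; the burden shifts to the accused.
At Stage 2 the accused must meet a clear and cogent showing (weight exceeds 74): on (c) the weight is 84, > 74, so (c) meets the standard.
  The accused carries Stage 2; the prosecution now bears the burden.
At Stage 3 the prosecution must meet the preponderance of the evidence (weight exceeds 55): on (d) the weight is 65, > 55, so (d) meets the standard; on (e) the weight is 80 less the opposing 22 gives net 58, > 55, so (e) meets the standard.
  Stage 3 carried; the burden shifts to the accused.
At Stage 4 the accused must meet a clear and cogent showing (weight exceeds 74): on (f) the weight is 90 less the opposing 11 gives net 79, which does exceed 74, so (f) meets the standard.
  Stage 4 carried; the final stage is satisfied.
All stages carried — the accused prevails.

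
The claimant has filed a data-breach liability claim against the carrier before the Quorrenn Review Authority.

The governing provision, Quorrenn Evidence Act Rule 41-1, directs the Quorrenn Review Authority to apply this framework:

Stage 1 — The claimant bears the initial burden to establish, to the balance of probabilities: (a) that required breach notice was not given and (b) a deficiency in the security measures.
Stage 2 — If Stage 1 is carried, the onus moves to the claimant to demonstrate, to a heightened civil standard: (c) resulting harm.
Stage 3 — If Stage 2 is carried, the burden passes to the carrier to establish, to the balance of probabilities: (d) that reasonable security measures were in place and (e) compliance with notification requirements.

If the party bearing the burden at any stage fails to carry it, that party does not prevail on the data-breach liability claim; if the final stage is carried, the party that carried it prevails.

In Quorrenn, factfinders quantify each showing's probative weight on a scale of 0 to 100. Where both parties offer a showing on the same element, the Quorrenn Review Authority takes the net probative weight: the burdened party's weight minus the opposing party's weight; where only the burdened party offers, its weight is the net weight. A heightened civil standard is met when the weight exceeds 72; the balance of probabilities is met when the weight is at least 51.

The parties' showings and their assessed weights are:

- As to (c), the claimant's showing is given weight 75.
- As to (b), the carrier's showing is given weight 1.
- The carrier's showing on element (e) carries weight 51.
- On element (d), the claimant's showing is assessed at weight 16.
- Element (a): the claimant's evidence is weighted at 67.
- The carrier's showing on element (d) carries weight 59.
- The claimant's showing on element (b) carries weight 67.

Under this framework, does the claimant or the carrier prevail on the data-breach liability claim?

claimant

Stage 1 — burden on claimant; standard: the balance of probabilities (weight is at least 51).
    (a): 67 ≥ 51 [met]
    (b): 67 − 1 = 66 ≥ 51 [met]
  All elements met. The claimant retains the burden for Stage 2.
Stage 2 — burden on claimant; standard: a heightened civil standard (weight exceeds 72).
    (c): 75 > 72 [met]
  The claimant carries Stage 2; the carrier now bears the burden.
Stage 3 — burden on carrier; standard: the balance of probabilities (weight is at least 51).
    (d): 59 − 16 = 43 < 51 [not met]
    (e): 51 ≥ 51 [met]
  The carrier does not carry Stage 3.
The claimant prevails.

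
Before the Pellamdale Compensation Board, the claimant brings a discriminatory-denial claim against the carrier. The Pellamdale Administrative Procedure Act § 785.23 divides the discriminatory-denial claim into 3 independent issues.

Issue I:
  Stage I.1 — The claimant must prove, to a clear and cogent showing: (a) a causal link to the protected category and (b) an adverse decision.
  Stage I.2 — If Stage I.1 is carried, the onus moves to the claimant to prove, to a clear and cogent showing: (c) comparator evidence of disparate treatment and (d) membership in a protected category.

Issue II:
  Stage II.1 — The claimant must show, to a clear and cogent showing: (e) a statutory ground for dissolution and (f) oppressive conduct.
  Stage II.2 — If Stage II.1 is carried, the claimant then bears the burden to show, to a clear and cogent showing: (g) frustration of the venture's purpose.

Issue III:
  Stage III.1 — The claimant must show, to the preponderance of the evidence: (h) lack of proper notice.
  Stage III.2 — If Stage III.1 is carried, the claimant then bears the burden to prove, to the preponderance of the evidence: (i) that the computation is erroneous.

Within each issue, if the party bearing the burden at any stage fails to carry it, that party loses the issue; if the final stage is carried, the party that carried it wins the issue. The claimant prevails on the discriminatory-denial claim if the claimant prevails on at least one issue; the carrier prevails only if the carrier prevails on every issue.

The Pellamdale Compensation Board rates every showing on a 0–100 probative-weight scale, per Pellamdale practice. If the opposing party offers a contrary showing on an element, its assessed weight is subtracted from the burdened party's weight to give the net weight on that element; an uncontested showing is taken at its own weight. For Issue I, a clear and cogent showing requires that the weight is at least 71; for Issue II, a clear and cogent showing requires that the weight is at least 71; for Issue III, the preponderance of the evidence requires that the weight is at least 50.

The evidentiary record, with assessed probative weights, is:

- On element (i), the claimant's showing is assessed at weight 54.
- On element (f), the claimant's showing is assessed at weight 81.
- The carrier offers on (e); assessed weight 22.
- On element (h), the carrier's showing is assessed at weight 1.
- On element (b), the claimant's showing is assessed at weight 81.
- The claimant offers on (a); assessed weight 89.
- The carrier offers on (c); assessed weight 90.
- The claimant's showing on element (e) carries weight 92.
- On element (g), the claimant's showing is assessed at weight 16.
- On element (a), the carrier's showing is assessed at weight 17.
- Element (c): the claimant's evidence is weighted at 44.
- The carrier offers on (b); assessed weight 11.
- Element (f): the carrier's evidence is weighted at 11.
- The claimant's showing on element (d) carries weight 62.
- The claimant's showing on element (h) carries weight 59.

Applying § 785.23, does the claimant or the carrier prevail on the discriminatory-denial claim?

claimant

— Issue I —
Stage I.1 (claimant, a clear and cogent showing, weight is at least 71): (a) net 89−17=72 ≥ 71 — meets; (b) net 81−11=70 < 71 — fails.
  Stage I.1 not carried; the claimant fails its burden.
The analysis ends at Stage I.1; the carrier prevails on this issue.
— Issue II —
Stage II.1 (claimant, a clear and cogent showing, weight is at least 71): (e) net 92−22=70 < 71 — fails; (f) net 81−11=70 < 71 — fails.
  Not every element is met, so the claimant fails to carry Stage II.1.
The carrier prevails on this issue.
— Issue III —
At Stage III.1 the claimant must meet the preponderance of the evidence (weight is at least 50): on (h) the weight is 59 less the opposing 1 gives net 58, which does reach 50, so (h) meets the standard.
  All elements met. The claimant retains the burden for Stage III.2.
At Stage III.2 the claimant must meet the preponderance of the evidence (weight is at least 50): on (i) the weight is 54, ≥ 50, so (i) meets the standard.
  The claimant carries the last stage.
With every stage satisfied, the claimant prevails on this issue.
Per-issue: Issue I → carrier; Issue II → carrier; Issue III → claimant. The claimant must prevail on at least one issue; overall, the claimant prevails.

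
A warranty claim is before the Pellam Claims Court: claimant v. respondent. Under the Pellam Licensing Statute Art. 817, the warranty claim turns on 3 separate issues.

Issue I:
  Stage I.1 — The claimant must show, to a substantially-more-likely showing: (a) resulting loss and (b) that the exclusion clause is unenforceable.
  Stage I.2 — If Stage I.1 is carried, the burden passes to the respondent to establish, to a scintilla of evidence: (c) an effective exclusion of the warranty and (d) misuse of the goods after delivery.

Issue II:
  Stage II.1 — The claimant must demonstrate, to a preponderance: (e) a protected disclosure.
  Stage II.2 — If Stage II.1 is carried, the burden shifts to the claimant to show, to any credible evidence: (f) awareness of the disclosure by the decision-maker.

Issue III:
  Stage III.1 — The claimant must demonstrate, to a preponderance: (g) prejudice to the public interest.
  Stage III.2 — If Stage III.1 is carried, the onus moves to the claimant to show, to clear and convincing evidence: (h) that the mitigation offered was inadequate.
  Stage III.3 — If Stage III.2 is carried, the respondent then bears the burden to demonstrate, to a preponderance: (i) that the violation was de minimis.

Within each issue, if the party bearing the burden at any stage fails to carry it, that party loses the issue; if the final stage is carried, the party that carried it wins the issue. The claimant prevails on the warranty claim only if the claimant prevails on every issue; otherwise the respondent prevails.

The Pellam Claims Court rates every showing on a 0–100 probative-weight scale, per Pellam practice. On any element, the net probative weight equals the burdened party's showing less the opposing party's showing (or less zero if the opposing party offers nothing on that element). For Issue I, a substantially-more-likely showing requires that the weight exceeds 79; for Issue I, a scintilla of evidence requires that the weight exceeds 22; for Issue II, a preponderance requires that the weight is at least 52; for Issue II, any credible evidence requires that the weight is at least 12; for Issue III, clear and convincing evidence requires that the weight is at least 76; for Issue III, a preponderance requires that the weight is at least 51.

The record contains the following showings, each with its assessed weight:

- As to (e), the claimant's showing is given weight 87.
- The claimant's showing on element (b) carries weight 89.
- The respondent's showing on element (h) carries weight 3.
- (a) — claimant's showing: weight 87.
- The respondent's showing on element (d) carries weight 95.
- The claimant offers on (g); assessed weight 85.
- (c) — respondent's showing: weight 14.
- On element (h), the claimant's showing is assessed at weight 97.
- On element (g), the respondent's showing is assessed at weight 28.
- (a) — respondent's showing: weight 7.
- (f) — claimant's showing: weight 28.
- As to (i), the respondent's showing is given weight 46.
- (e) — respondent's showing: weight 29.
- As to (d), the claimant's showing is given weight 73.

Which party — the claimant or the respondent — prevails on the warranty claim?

claimant

— Issue I —
Stage I.1 — burden on claimant; standard: a substantially-more-likely showing (weight exceeds 79).
    (a): 87 − 7 = 80 > 79 [met]
    (b): 89 > 79 [met]
  All elements met. The burden passes to the respondent.
Stage I.2 — burden on respondent; standard: a scintilla of evidence (weight exceeds 22).
    (c): 14 ≤ 22 [not met]
    (d): 95 − 73 = 22 ≤ 22 [not met]
  Not every element is met, so the respondent fails to carry Stage I.2.
The claimant prevails on this issue.
— Issue II —
At Stage II.1 the claimant must meet a preponderance (weight is at least 52): on (e) the weight is 87 less the opposing 29 gives net 58, which does reach 52, so (e) meets the standard.
  All elements met. The claimant retains the burden for Stage II.2.
At Stage II.2 the claimant must meet any credible evidence (weight is at least 12): on (f) the weight is 28, which does reach 12, so (f) meets the standard.
  The claimant carries the last stage.
Every stage carried; the claimant prevails on this issue.
— Issue III —
At Stage III.1 the claimant must meet a preponderance (weight is at least 51): on (g) the weight is 85 less the opposing 28 gives net 57, which does reach 51, so (g) meets the standard.
  Stage III.1 is satisfied; the claimant continues to bear the burden.
At Stage III.2 the claimant must meet clear and convincing evidence (weight is at least 76): on (h) the weight is 97 less the opposing 3 gives net 94, which does reach 76, so (h) meets the standard.
  All elements met. The burden passes to the respondent.
At Stage III.3 the respondent must meet a preponderance (weight is at least 51): on (i) the weight is 46, which does not reach 51, so (i) does not meet the standard.
  Not every element is met, so the respondent fails to carry Stage III.3.
The analysis ends at Stage III.3; the claimant prevails on this issue.
Per-issue: Issue I → claimant; Issue II → claimant; Issue III → claimant. The claimant must prevail on every issue; overall, the claimant prevails.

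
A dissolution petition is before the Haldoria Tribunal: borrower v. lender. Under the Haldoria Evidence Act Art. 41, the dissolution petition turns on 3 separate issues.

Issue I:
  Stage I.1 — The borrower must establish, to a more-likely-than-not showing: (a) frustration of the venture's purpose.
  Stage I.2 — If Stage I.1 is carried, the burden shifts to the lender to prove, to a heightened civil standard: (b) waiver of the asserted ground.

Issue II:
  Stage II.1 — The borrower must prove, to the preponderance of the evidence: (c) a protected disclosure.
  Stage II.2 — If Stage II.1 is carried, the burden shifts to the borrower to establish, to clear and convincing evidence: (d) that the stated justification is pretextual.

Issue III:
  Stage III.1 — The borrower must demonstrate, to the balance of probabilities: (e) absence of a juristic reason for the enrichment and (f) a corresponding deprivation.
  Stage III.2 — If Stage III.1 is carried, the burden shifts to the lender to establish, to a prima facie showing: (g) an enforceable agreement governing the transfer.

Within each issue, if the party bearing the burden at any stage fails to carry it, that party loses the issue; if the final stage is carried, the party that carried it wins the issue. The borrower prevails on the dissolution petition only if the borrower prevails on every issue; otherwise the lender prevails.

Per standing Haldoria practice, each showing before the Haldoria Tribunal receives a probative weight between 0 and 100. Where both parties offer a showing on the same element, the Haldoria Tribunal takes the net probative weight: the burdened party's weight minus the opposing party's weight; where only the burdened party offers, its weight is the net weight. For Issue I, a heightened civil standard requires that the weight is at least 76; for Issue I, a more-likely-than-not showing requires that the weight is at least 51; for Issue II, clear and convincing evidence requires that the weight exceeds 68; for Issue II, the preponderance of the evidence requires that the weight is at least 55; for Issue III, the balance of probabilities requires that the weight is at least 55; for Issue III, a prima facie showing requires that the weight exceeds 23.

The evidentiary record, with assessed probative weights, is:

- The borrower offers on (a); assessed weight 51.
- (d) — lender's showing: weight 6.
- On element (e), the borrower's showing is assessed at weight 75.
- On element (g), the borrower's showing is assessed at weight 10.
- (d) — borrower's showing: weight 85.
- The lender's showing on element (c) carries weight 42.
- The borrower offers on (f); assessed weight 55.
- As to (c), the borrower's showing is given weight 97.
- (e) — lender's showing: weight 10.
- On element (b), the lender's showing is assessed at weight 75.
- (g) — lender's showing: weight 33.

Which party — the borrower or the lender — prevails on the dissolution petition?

— Issue I —
Stage I.1 — burden on borrower; standard: a more-likely-than-not showing (weight is at least 51).
    (a): 51 ≥ 51 [met]
  All elements met. The burden passes to the lender.
Stage I.2 — burden on lender; standard: a heightened civil standard (weight is at least 76).
    (b): 75 < 76 [not met]
  Stage I.2 not carried; the lender fails its burden.
The borrower prevails on this issue.
— Issue II —
Stage II.1 — burden on borrower; standard: the preponderance of the evidence (weight is at least 55).
    (c): 97 − 42 = 55 ≥ 55 [met]
  Stage II.1 carried; the burden remains with the borrower.
Stage II.2 — burden on borrower; standard: clear and convincing evidence (weight exceeds 68).
    (d): 85 − 6 = 79 > 68 [met]
  The borrower carries the last stage.
All stages carried — the borrower prevails on this issue.
— Issue III —
Stage III.1 — burden on borrower; standard: the balance of probabilities (weight is at least 55).
    (e): 75 − 10 = 65 ≥ 55 [met]
    (f): 55 ≥ 55 [met]
  Stage III.1 is satisfied; the onus moves to the lender.
Stage III.2 — burden on lender; standard: a prima facie showing (weight exceeds 23).
    (g): 33 − 10 = 23 ≤ 23 [not met]
  Stage III.2 not carried; the lender fails its burden.
So the borrower prevails on this issue.
Per-issue: Issue I → borrower; Issue II → borrower; Issue III → borrower. The borrower must prevail on every issue; overall, the borrower prevails.

borrower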